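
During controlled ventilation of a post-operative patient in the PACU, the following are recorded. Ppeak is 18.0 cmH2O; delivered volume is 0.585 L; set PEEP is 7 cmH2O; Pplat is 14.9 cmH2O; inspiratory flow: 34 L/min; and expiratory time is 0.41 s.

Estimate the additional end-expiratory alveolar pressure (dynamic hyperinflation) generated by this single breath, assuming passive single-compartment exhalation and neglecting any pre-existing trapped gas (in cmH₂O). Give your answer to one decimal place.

2.9

Flow: 34 L/min ÷ 60 = 0.5667 L/s.
R = (PIP − Pplat)/V̇ = (18.0 − 14.9) / 0.5667 = 3.1/0.5667 = 5.47 cmH2O·s/L.
C = Vt/(Pplat − PEEP) = 585.0 / (14.9 − 7) = 585.0/7.9 = 74.051 mL/cmH2O.
τ = R × C = 5.47 × 0.07405 L/cmH2O = 0.4051 s.
Fraction remaining = e^(−Te/τ) = e^(−0.41/0.4051) = 0.3635; trapped volume = 585.0 × 0.3635 = 212.65 mL.
Additional alveolar pressure from trapping ≈ V_trapped / C = 212.65 / 74.051 = 2.872 cmH2O.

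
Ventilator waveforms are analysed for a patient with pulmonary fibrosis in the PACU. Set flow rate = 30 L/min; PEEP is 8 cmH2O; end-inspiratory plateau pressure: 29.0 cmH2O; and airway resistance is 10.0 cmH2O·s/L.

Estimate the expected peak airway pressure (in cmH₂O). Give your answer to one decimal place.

Flow: 30 L/min ÷ 60 = 0.5 L/s.
PIP = Pplat + Raw × flow = 29.0 + 10.0 × 0.5 = 29.0 + 5.0 = 34.0 cmH2O.

34.0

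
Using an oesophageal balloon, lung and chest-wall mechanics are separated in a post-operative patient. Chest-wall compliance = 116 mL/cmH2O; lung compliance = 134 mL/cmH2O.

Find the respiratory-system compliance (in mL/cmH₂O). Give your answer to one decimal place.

62.2

Lung and chest wall are elastances in series: 1/Crs = 1/CL + 1/Ccw.
1/Crs = 1/134 + 1/116 = 0.01608.
Crs = 62.189 mL/cmH2O.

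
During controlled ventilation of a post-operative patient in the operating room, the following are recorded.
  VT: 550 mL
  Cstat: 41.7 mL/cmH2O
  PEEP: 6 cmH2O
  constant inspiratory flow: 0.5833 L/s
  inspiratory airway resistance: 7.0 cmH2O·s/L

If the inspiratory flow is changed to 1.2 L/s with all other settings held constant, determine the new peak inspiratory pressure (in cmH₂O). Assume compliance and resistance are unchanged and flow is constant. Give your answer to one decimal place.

PIP = Vt/C + R·V̇ + PEEP (constant-flow equation of motion).
Only the resistive term changes: ΔPIP = R × ΔV̇ = 7.0 × (1.2 − 0.5833) = 7.0 × 0.6167 = 4.317 cmH2O.
Original PIP = 550/41.7 + 7.0×0.5833 + 6 = 23.273 cmH2O; new PIP = 23.273 + (4.317) = 27.59 cmH2O.

27.6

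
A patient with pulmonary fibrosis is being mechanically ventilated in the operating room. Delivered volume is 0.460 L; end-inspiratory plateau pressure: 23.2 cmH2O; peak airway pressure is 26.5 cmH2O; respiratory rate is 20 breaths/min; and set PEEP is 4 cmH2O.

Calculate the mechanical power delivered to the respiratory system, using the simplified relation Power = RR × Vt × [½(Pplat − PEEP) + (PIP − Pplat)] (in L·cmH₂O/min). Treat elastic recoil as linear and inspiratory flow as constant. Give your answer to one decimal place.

Per-breath work = Vt × [½(Pplat−PEEP) + (PIP−Pplat)] = 0.460 × [0.5×19.2 + 3.3] = 0.460 × 12.9 = 5.934 L·cmH2O.
Power = 20 × 5.934 = 118.68 L·cmH2O/min.

118.7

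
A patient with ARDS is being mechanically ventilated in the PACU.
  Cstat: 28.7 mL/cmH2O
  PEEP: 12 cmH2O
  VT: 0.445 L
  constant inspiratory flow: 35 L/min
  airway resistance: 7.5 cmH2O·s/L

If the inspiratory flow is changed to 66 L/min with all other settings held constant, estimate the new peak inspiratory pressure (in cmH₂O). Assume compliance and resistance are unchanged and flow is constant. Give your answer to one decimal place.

Flow: 35 L/min ÷ 60 = 0.5833 L/s.
New flow: 66 L/min ÷ 60 = 1.1 L/s.
PIP = Vt/C + R·V̇ + PEEP (constant-flow equation of motion).
Only the resistive term changes: ΔPIP = R × ΔV̇ = 7.5 × (1.1 − 0.5833) = 7.5 × 0.5167 = 3.875 cmH2O.
Original PIP = 445/28.7 + 7.5×0.5833 + 12 = 31.88 cmH2O; new PIP = 31.88 + (3.875) = 35.755 cmH2O.

35.8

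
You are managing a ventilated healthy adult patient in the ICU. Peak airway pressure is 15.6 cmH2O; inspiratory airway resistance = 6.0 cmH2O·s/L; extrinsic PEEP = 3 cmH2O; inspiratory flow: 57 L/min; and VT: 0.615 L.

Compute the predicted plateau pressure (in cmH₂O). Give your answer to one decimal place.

Flow: 57 L/min ÷ 60 = 0.95 L/s.
Pplat = PIP − Raw × flow = 15.6 − 6.0 × 0.95 = 15.6 − 5.7 = 9.9 cmH2O.

9.9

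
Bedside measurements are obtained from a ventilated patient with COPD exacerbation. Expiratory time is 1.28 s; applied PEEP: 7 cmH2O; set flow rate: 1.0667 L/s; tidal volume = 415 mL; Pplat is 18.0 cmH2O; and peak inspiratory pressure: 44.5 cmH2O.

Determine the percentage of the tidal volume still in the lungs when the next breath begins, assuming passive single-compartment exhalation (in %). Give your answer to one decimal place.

R = (PIP − Pplat)/V̇ = (44.5 − 18.0) / 1.0667 = 26.5/1.0667 = 24.843 cmH2O·s/L.
C = Vt/(Pplat − PEEP) = 415.0 / (18.0 − 7) = 415.0/11.0 = 37.727 mL/cmH2O.
τ = R × C = 24.843 × 0.03773 L/cmH2O = 0.9373 s.
Fraction remaining at end-expiration = e^(−Te/τ) = e^(−1.28/0.9373) = 0.2552 → 25.52%.

25.5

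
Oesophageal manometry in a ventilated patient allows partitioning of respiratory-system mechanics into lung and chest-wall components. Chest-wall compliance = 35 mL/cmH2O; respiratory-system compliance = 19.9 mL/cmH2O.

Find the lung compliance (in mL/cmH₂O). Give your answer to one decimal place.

46.1

1/CL = 1/Crs − 1/Ccw.
1/CL = 1/19.9 − 1/35 = 0.02168.
CL = 46.125 mL/cmH2O.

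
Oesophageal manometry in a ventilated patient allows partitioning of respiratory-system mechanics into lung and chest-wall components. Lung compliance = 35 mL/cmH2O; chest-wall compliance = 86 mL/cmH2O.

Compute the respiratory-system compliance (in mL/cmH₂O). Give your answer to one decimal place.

24.9

Lung and chest wall are elastances in series: 1/Crs = 1/CL + 1/Ccw.
1/Crs = 1/35 + 1/86 = 0.0402.
Crs = 24.876 mL/cmH2O.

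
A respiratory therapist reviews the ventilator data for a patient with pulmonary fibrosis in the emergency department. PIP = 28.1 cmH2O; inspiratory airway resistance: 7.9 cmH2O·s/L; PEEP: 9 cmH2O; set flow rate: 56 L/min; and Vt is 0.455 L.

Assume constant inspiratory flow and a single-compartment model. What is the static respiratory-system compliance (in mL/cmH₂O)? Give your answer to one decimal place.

38.8

Flow: 56 L/min ÷ 60 = 0.9333 L/s.
Equation of motion (constant flow): PIP = Vt/C + R·V̇ + PEEP.
Vt/C = PIP − R·V̇ − PEEP = 28.1 − 7.9×0.9333 − 9 = 28.1 − 7.373 − 9 = 11.727 cmH2O.
C = Vt / 11.727 = 455 / 11.727 = 38.799 mL/cmH2O.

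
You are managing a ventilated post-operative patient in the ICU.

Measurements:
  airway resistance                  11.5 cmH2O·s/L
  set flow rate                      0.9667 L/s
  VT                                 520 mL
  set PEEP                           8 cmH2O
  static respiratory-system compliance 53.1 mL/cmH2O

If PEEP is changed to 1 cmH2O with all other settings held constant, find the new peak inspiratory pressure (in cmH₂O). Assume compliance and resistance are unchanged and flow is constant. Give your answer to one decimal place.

21.9

PIP = Vt/C + R·V̇ + PEEP (constant-flow equation of motion).
Only the baseline term changes: ΔPIP = ΔPEEP = 1 − 8 = -7.0 cmH2O.
Original PIP = 520/53.1 + 11.5×0.9667 + 8 = 28.91 cmH2O; new PIP = 28.91 + (-7.0) = 21.91 cmH2O.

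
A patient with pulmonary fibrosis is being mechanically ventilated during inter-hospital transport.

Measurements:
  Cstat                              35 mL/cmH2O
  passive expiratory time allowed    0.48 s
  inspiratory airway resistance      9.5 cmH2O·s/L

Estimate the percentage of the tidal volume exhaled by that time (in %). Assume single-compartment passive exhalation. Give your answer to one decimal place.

τ = R × C = 9.5 × 35 mL/cmH2O = 9.5 × 0.035 L/cmH2O = 0.3325 s.
Passive exhalation: V(t)/V₀ = e^(−t/τ) = e^(−0.48/0.3325) = 0.2361.
Fraction exhaled = 1 − 0.2361 = 0.7639 → 76.39%.

76.4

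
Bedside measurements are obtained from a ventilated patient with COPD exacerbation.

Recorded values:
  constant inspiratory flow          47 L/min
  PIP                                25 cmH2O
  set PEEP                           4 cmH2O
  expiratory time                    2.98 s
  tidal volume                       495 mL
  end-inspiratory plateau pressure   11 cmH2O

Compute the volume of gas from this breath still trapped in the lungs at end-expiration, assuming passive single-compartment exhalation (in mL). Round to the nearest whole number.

47

Flow: 47 L/min ÷ 60 = 0.7833 L/s.
R = (PIP − Pplat)/V̇ = (25 − 11) / 0.7833 = 14.0/0.7833 = 17.873 cmH2O·s/L.
C = Vt/(Pplat − PEEP) = 495.0 / (11 − 4) = 495.0/7.0 = 70.714 mL/cmH2O.
τ = R × C = 17.873 × 0.07071 L/cmH2O = 1.264 s.
Fraction remaining = e^(−Te/τ) = e^(−2.98/1.264) = 0.09465.
Trapped volume = 495.0 × 0.09465 = 46.852 mL.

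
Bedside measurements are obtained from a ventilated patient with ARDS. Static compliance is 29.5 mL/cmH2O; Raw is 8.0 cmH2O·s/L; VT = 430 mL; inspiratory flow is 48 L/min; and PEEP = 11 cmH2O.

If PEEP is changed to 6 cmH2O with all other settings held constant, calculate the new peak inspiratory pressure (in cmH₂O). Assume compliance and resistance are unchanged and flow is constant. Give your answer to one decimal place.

27.0

Flow: 48 L/min ÷ 60 = 0.8 L/s.
PIP = Vt/C + R·V̇ + PEEP (constant-flow equation of motion).
Only the baseline term changes: ΔPIP = ΔPEEP = 6 − 11 = -5.0 cmH2O.
Original PIP = 430/29.5 + 8.0×0.8 + 11 = 31.976 cmH2O; new PIP = 31.976 + (-5.0) = 26.976 cmH2O.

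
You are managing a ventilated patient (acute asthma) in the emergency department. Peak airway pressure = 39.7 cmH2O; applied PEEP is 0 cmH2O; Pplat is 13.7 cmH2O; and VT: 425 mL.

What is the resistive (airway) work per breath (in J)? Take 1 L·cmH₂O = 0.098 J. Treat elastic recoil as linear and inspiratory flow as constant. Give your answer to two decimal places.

1.08

With constant inspiratory flow the resistive pressure is constant at PIP − Pplat = 39.7 − 13.7 = 26.0 cmH2O, so resistive work = 26.0 × 0.425 = 11.05 L·cmH2O.
× 0.098 J/(L·cmH2O) → 1.083 J.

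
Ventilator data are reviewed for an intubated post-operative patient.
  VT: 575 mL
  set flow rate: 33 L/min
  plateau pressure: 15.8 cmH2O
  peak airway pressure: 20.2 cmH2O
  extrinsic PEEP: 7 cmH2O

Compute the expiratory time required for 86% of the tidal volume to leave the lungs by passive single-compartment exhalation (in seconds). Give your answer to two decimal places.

Flow: 33 L/min ÷ 60 = 0.55 L/s.
R = (PIP − Pplat)/V̇ = (20.2 − 15.8) / 0.55 = 4.4/0.55 = 8.0 cmH2O·s/L.
C = Vt/(Pplat − PEEP) = 575.0 / (15.8 − 7) = 575.0/8.8 = 65.341 mL/cmH2O.
τ = R × C = 8.0 × 0.06534 L/cmH2O = 0.5227 s.
t = −τ·ln(1 − 0.86) = −0.5227·ln(0.14) = 1.028 s.

1.03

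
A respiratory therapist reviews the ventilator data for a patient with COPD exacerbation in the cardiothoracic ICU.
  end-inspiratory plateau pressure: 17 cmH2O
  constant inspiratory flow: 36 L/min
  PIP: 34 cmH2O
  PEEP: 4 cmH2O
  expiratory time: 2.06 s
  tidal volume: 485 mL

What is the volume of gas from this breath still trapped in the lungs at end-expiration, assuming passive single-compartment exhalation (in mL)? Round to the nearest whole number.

Flow: 36 L/min ÷ 60 = 0.6 L/s.
R = (PIP − Pplat)/V̇ = (34 − 17) / 0.6 = 17.0/0.6 = 28.333 cmH2O·s/L.
C = Vt/(Pplat − PEEP) = 485.0 / (17 − 4) = 485.0/13.0 = 37.308 mL/cmH2O.
τ = R × C = 28.333 × 0.03731 L/cmH2O = 1.057 s.
Fraction remaining = e^(−Te/τ) = e^(−2.06/1.057) = 0.1424.
Trapped volume = 485.0 × 0.1424 = 69.064 mL.

69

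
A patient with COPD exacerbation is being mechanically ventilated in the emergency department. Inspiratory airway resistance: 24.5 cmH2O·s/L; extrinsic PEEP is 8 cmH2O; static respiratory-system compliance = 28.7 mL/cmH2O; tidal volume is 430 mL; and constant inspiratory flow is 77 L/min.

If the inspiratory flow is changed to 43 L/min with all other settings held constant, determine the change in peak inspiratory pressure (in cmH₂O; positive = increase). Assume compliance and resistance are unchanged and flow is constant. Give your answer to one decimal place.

Flow: 77 L/min ÷ 60 = 1.2833 L/s.
New flow: 43 L/min ÷ 60 = 0.7167 L/s.
PIP = Vt/C + R·V̇ + PEEP (constant-flow equation of motion).
Only the resistive term changes: ΔPIP = R × ΔV̇ = 24.5 × (0.7167 − 1.2833) = 24.5 × -0.5666 = -13.882 cmH2O.

-13.9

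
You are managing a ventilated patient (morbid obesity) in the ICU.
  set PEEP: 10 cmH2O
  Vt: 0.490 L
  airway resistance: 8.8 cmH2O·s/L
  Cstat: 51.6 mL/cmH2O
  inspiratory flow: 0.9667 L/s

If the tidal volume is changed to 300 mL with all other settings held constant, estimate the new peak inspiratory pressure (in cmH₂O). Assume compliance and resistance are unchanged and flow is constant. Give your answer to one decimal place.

24.3

PIP = Vt/C + R·V̇ + PEEP (constant-flow equation of motion).
Only the elastic term changes: ΔPIP = ΔVt / C = (300 − 490) / 51.6 = -3.682 cmH2O.
Original PIP = 490/51.6 + 8.8×0.9667 + 10 = 28.003 cmH2O; new PIP = 28.003 + (-3.682) = 24.321 cmH2O.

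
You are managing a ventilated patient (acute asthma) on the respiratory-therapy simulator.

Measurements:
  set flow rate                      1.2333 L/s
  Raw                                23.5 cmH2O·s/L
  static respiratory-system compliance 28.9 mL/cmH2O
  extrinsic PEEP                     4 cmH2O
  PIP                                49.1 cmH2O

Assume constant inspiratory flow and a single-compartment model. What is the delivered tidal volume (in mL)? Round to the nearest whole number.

466

Equation of motion (constant flow): PIP = Vt/C + R·V̇ + PEEP.
Vt/C = PIP − R·V̇ − PEEP = 49.1 − 28.983 − 4 = 16.117 cmH2O.
Vt = C × 16.117 = 28.9 × 16.117 = 465.78 mL.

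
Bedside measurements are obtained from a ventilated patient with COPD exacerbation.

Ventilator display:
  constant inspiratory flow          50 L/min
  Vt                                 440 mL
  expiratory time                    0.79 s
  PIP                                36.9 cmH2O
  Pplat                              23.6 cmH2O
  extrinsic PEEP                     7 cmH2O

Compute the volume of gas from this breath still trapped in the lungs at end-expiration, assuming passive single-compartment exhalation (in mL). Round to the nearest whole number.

Flow: 50 L/min ÷ 60 = 0.8333 L/s.
R = (PIP − Pplat)/V̇ = (36.9 − 23.6) / 0.8333 = 13.3/0.8333 = 15.961 cmH2O·s/L.
C = Vt/(Pplat − PEEP) = 440.0 / (23.6 − 7) = 440.0/16.6 = 26.506 mL/cmH2O.
τ = R × C = 15.961 × 0.02651 L/cmH2O = 0.4231 s.
Fraction remaining = e^(−Te/τ) = e^(−0.79/0.4231) = 0.1546.
Trapped volume = 440.0 × 0.1546 = 68.024 mL.

68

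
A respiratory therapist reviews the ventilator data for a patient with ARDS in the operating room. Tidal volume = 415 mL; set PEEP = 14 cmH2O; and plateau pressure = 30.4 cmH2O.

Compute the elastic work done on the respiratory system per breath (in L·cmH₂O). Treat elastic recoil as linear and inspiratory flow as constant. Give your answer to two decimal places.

3.40

Elastic work ≈ ½ × (Pplat − PEEP) × Vt = 0.5 × (30.4 − 14) × 0.415 L = 0.5 × 16.4 × 0.415 = 3.403 L·cmH2O.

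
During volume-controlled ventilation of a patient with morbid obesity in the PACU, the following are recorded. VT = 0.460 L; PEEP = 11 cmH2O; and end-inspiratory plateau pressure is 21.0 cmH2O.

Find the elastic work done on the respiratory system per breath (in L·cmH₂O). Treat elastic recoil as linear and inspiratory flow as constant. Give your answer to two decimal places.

Elastic work ≈ ½ × (Pplat − PEEP) × Vt = 0.5 × (21.0 − 11) × 0.460 L = 0.5 × 10.0 × 0.460 = 2.3 L·cmH2O.

2.30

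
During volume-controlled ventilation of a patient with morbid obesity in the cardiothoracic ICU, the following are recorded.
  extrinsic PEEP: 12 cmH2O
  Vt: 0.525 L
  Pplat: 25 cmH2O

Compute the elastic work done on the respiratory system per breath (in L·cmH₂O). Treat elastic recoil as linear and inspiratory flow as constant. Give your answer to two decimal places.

Elastic work ≈ ½ × (Pplat − PEEP) × Vt = 0.5 × (25 − 12) × 0.525 L = 0.5 × 13.0 × 0.525 = 3.413 L·cmH2O.

3.41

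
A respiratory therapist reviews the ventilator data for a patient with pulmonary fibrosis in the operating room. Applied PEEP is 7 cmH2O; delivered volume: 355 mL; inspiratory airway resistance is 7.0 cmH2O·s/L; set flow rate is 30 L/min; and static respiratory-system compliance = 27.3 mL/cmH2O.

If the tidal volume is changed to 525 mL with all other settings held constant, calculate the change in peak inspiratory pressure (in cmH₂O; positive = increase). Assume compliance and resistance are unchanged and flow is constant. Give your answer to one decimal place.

PIP = Vt/C + R·V̇ + PEEP (constant-flow equation of motion).
Only the elastic term changes: ΔPIP = ΔVt / C = (525 − 355) / 27.3 = 6.227 cmH2O.

6.2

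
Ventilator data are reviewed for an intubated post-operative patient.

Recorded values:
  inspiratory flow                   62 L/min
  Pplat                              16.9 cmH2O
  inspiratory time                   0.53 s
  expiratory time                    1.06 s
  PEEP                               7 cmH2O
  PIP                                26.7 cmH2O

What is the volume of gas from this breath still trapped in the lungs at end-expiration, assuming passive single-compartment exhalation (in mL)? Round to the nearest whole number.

73

Flow: 62 L/min ÷ 60 = 1.0333 L/s.
Vt = flow × Ti = 1.0333 L/s × 0.53 s × 1000 mL/L = 547.65 mL.
R = (PIP − Pplat)/V̇ = (26.7 − 16.9) / 1.0333 = 9.8/1.0333 = 9.484 cmH2O·s/L.
C = Vt/(Pplat − PEEP) = 547.65 / (16.9 − 7) = 547.65/9.9 = 55.318 mL/cmH2O.
τ = R × C = 9.484 × 0.05532 L/cmH2O = 0.5247 s.
Fraction remaining = e^(−Te/τ) = e^(−1.06/0.5247) = 0.1326.
Trapped volume = 547.65 × 0.1326 = 72.618 mL.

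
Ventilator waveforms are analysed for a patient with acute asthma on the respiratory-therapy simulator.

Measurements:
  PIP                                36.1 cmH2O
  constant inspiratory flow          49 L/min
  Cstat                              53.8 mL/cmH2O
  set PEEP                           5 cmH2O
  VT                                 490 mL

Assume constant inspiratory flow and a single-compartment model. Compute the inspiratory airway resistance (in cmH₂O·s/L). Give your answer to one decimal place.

26.9

Flow: 49 L/min ÷ 60 = 0.8167 L/s.
Equation of motion (constant flow): PIP = Vt/C + R·V̇ + PEEP.
R·V̇ = PIP − Vt/C − PEEP = 36.1 − 490/53.8 − 5 = 36.1 − 9.108 − 5 = 21.992 cmH2O.
R = 21.992 / 0.8167 = 26.928 cmH2O·s/L.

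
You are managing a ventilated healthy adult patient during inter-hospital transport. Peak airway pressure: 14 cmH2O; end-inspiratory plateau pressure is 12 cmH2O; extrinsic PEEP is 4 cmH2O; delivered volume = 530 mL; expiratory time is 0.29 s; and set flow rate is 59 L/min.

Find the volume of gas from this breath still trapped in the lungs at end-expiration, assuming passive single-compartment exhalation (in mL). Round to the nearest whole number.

62

Flow: 59 L/min ÷ 60 = 0.9833 L/s.
R = (PIP − Pplat)/V̇ = (14 − 12) / 0.9833 = 2.0/0.9833 = 2.034 cmH2O·s/L.
C = Vt/(Pplat − PEEP) = 530.0 / (12 − 4) = 530.0/8.0 = 66.25 mL/cmH2O.
τ = R × C = 2.034 × 0.06625 L/cmH2O = 0.1348 s.
Fraction remaining = e^(−Te/τ) = e^(−0.29/0.1348) = 0.1163.
Trapped volume = 530.0 × 0.1163 = 61.639 mL.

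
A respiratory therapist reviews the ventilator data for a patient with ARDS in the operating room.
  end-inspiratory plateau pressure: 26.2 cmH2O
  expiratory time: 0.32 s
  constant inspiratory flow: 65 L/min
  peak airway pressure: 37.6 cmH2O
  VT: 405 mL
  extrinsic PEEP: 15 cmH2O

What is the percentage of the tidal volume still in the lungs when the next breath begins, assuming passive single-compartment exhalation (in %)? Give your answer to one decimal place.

43.1

Flow: 65 L/min ÷ 60 = 1.0833 L/s.
R = (PIP − Pplat)/V̇ = (37.6 − 26.2) / 1.0833 = 11.4/1.0833 = 10.523 cmH2O·s/L.
C = Vt/(Pplat − PEEP) = 405.0 / (26.2 − 15) = 405.0/11.2 = 36.161 mL/cmH2O.
τ = R × C = 10.523 × 0.03616 L/cmH2O = 0.3805 s.
Fraction remaining at end-expiration = e^(−Te/τ) = e^(−0.32/0.3805) = 0.4313 → 43.13%.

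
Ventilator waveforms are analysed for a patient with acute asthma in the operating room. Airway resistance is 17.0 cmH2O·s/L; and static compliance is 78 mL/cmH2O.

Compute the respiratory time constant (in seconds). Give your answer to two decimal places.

τ = R × C = 17.0 × 78 mL/cmH2O = 17.0 × 0.078 L/cmH2O = 1.326 s.

1.33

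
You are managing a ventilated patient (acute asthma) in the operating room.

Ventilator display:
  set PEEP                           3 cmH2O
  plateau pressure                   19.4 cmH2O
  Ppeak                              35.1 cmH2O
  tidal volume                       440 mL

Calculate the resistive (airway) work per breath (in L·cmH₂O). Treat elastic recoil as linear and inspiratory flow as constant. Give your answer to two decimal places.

With constant inspiratory flow the resistive pressure is constant at PIP − Pplat = 35.1 − 19.4 = 15.7 cmH2O, so resistive work = 15.7 × 0.440 = 6.908 L·cmH2O.

6.91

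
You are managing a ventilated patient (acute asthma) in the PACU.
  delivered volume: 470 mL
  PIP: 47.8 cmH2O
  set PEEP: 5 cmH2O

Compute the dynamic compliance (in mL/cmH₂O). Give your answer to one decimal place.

11.0

Dynamic compliance = Vt / (PIP − PEEP) = 470 / (47.8 − 5) = 470 / 42.8 = 10.981 mL/cmH2O.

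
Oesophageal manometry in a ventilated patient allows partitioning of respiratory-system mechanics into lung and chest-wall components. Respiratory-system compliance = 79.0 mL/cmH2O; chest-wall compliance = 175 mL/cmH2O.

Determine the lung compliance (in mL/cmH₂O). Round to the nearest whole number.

144

1/CL = 1/Crs − 1/Ccw.
1/CL = 1/79.0 − 1/175 = 0.006944.
CL = 144.01 mL/cmH2O.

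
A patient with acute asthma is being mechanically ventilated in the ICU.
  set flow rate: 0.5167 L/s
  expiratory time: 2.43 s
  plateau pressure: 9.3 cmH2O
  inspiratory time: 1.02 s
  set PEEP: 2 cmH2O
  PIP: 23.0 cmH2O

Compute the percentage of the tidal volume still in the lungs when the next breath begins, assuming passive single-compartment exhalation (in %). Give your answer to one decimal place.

Vt = flow × Ti = 0.5167 L/s × 1.02 s × 1000 mL/L = 527.03 mL.
R = (PIP − Pplat)/V̇ = (23.0 − 9.3) / 0.5167 = 13.7/0.5167 = 26.514 cmH2O·s/L.
C = Vt/(Pplat − PEEP) = 527.03 / (9.3 − 2) = 527.03/7.3 = 72.196 mL/cmH2O.
τ = R × C = 26.514 × 0.0722 L/cmH2O = 1.914 s.
Fraction remaining at end-expiration = e^(−Te/τ) = e^(−2.43/1.914) = 0.2809 → 28.09%.

28.1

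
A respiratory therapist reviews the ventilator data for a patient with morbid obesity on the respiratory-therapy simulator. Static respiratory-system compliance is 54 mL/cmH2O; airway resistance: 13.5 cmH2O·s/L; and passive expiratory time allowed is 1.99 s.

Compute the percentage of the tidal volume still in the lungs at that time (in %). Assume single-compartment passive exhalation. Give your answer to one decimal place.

τ = R × C = 13.5 × 54 mL/cmH2O = 13.5 × 0.054 L/cmH2O = 0.729 s.
Passive exhalation: V(t)/V₀ = e^(−t/τ) = e^(−1.99/0.729) = 0.06523.
Fraction remaining = 0.06523 → 6.523%.

6.5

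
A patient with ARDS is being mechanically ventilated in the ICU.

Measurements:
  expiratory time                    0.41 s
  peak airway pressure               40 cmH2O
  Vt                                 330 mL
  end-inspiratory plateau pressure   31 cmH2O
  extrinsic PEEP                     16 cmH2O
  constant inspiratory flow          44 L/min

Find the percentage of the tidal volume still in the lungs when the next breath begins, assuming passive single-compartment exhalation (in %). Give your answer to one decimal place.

Flow: 44 L/min ÷ 60 = 0.7333 L/s.
R = (PIP − Pplat)/V̇ = (40 − 31) / 0.7333 = 9.0/0.7333 = 12.273 cmH2O·s/L.
C = Vt/(Pplat − PEEP) = 330.0 / (31 − 16) = 330.0/15.0 = 22.0 mL/cmH2O.
τ = R × C = 12.273 × 0.022 L/cmH2O = 0.27 s.
Fraction remaining at end-expiration = e^(−Te/τ) = e^(−0.41/0.27) = 0.219 → 21.9%.

21.9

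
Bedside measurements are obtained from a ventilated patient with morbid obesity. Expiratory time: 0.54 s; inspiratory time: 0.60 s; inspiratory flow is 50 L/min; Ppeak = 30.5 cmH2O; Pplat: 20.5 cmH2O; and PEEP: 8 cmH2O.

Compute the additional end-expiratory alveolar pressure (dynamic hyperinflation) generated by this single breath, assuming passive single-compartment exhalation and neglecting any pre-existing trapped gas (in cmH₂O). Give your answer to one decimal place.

Flow: 50 L/min ÷ 60 = 0.8333 L/s.
Vt = flow × Ti = 0.8333 L/s × 0.60 s × 1000 mL/L = 499.98 mL.
R = (PIP − Pplat)/V̇ = (30.5 − 20.5) / 0.8333 = 10.0/0.8333 = 12.0 cmH2O·s/L.
C = Vt/(Pplat − PEEP) = 499.98 / (20.5 − 8) = 499.98/12.5 = 39.998 mL/cmH2O.
τ = R × C = 12.0 × 0.04 L/cmH2O = 0.48 s.
Fraction remaining = e^(−Te/τ) = e^(−0.54/0.48) = 0.3247; trapped volume = 499.98 × 0.3247 = 162.34 mL.
Additional alveolar pressure from trapping ≈ V_trapped / C = 162.34 / 39.998 = 4.059 cmH2O.

4.1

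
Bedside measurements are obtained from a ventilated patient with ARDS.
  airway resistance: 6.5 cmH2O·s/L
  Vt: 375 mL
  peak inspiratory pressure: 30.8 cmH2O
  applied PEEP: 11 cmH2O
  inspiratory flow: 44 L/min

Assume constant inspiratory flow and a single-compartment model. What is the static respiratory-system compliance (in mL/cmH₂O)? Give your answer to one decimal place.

24.9

Flow: 44 L/min ÷ 60 = 0.7333 L/s.
Equation of motion (constant flow): PIP = Vt/C + R·V̇ + PEEP.
Vt/C = PIP − R·V̇ − PEEP = 30.8 − 6.5×0.7333 − 11 = 30.8 − 4.766 − 11 = 15.034 cmH2O.
C = Vt / 15.034 = 375 / 15.034 = 24.943 mL/cmH2O.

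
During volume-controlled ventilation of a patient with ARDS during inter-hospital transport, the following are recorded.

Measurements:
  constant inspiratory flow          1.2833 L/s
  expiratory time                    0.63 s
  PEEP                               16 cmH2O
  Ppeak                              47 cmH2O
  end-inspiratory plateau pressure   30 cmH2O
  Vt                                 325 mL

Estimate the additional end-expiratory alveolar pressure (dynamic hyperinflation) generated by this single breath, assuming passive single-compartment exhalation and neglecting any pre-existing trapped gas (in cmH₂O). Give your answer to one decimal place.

1.8

R = (PIP − Pplat)/V̇ = (47 − 30) / 1.2833 = 17.0/1.2833 = 13.247 cmH2O·s/L.
C = Vt/(Pplat − PEEP) = 325.0 / (30 − 16) = 325.0/14.0 = 23.214 mL/cmH2O.
τ = R × C = 13.247 × 0.02321 L/cmH2O = 0.3075 s.
Fraction remaining = e^(−Te/τ) = e^(−0.63/0.3075) = 0.1289; trapped volume = 325.0 × 0.1289 = 41.893 mL.
Additional alveolar pressure from trapping ≈ V_trapped / C = 41.893 / 23.214 = 1.805 cmH2O.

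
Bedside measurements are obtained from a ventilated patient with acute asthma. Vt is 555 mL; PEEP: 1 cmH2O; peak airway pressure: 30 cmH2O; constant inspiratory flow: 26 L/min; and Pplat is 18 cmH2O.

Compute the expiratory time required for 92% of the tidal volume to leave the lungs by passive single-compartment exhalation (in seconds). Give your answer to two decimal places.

2.28

Flow: 26 L/min ÷ 60 = 0.4333 L/s.
R = (PIP − Pplat)/V̇ = (30 − 18) / 0.4333 = 12.0/0.4333 = 27.694 cmH2O·s/L.
C = Vt/(Pplat − PEEP) = 555.0 / (18 − 1) = 555.0/17.0 = 32.647 mL/cmH2O.
τ = R × C = 27.694 × 0.03265 L/cmH2O = 0.9042 s.
t = −τ·ln(1 − 0.92) = −0.9042·ln(0.08) = 2.284 s.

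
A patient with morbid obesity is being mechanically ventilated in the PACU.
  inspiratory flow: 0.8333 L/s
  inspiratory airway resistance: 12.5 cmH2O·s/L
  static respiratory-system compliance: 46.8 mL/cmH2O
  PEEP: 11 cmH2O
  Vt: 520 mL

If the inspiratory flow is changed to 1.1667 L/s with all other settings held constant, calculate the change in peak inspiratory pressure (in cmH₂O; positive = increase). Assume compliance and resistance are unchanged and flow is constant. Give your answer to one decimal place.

PIP = Vt/C + R·V̇ + PEEP (constant-flow equation of motion).
Only the resistive term changes: ΔPIP = R × ΔV̇ = 12.5 × (1.1667 − 0.8333) = 12.5 × 0.3334 = 4.168 cmH2O.

4.2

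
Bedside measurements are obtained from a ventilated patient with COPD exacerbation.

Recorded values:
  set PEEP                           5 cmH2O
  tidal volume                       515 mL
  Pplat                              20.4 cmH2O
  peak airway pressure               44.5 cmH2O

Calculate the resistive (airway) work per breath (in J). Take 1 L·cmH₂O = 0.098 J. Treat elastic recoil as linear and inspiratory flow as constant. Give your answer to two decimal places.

With constant inspiratory flow the resistive pressure is constant at PIP − Pplat = 44.5 − 20.4 = 24.1 cmH2O, so resistive work = 24.1 × 0.515 = 12.412 L·cmH2O.
× 0.098 J/(L·cmH2O) → 1.216 J.

1.22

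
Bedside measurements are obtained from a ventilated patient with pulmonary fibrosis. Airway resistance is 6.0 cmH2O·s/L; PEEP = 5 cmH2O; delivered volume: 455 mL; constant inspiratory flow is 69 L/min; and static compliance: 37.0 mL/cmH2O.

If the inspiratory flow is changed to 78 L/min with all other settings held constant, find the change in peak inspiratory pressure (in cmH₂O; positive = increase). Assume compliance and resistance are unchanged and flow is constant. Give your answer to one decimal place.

Flow: 69 L/min ÷ 60 = 1.15 L/s.
New flow: 78 L/min ÷ 60 = 1.3 L/s.
PIP = Vt/C + R·V̇ + PEEP (constant-flow equation of motion).
Only the resistive term changes: ΔPIP = R × ΔV̇ = 6.0 × (1.3 − 1.15) = 6.0 × 0.15 = 0.9 cmH2O.

0.9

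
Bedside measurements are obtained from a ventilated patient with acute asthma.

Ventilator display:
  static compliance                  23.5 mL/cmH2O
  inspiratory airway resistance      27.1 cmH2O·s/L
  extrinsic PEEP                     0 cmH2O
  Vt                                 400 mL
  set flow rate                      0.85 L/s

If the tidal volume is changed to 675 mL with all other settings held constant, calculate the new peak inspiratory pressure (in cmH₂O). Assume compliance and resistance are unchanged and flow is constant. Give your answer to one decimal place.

PIP = Vt/C + R·V̇ + PEEP (constant-flow equation of motion).
Only the elastic term changes: ΔPIP = ΔVt / C = (675 − 400) / 23.5 = 11.702 cmH2O.
Original PIP = 400/23.5 + 27.1×0.85 + 0 = 40.056 cmH2O; new PIP = 40.056 + (11.702) = 51.758 cmH2O.

51.8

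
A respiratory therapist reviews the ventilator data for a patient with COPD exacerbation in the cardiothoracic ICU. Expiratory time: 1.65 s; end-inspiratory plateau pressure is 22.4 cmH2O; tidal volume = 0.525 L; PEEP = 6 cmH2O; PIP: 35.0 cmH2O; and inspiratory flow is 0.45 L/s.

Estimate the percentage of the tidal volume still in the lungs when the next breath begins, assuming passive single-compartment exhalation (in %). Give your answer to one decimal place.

15.9

R = (PIP − Pplat)/V̇ = (35.0 − 22.4) / 0.45 = 12.6/0.45 = 28.0 cmH2O·s/L.
C = Vt/(Pplat − PEEP) = 525.0 / (22.4 − 6) = 525.0/16.4 = 32.012 mL/cmH2O.
τ = R × C = 28.0 × 0.03201 L/cmH2O = 0.8963 s.
Fraction remaining at end-expiration = e^(−Te/τ) = e^(−1.65/0.8963) = 0.1587 → 15.87%.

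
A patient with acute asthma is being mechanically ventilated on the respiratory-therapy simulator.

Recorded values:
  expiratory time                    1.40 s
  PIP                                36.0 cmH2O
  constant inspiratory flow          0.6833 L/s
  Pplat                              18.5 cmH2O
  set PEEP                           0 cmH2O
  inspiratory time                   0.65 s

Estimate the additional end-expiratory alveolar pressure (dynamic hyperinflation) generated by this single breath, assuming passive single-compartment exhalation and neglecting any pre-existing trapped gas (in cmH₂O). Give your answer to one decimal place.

Vt = flow × Ti = 0.6833 L/s × 0.65 s × 1000 mL/L = 444.15 mL.
R = (PIP − Pplat)/V̇ = (36.0 − 18.5) / 0.6833 = 17.5/0.6833 = 25.611 cmH2O·s/L.
C = Vt/(Pplat − PEEP) = 444.15 / (18.5 − 0) = 444.15/18.5 = 24.008 mL/cmH2O.
τ = R × C = 25.611 × 0.02401 L/cmH2O = 0.6149 s.
Fraction remaining = e^(−Te/τ) = e^(−1.40/0.6149) = 0.1026; trapped volume = 444.15 × 0.1026 = 45.57 mL.
Additional alveolar pressure from trapping ≈ V_trapped / C = 45.57 / 24.008 = 1.898 cmH2O.

1.9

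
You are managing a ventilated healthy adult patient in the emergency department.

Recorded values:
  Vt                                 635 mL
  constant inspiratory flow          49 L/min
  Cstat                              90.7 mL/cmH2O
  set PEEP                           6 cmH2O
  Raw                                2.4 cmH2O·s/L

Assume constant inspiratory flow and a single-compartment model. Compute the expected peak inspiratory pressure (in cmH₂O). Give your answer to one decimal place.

15.0

Flow: 49 L/min ÷ 60 = 0.8167 L/s.
Equation of motion (constant flow): PIP = Vt/C + R·V̇ + PEEP.
PIP = 635/90.7 + 2.4×0.8167 + 6 = 7.001 + 1.96 + 6 = 14.961 cmH2O.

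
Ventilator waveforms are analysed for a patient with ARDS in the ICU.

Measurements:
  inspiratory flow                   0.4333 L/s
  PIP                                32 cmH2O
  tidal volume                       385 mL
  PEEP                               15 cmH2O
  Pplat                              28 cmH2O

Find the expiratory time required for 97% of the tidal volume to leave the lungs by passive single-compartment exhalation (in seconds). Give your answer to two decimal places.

R = (PIP − Pplat)/V̇ = (32 − 28) / 0.4333 = 4.0/0.4333 = 9.231 cmH2O·s/L.
C = Vt/(Pplat − PEEP) = 385.0 / (28 − 15) = 385.0/13.0 = 29.615 mL/cmH2O.
τ = R × C = 9.231 × 0.02962 L/cmH2O = 0.2734 s.
t = −τ·ln(1 − 0.97) = −0.2734·ln(0.03) = 0.9587 s.

0.96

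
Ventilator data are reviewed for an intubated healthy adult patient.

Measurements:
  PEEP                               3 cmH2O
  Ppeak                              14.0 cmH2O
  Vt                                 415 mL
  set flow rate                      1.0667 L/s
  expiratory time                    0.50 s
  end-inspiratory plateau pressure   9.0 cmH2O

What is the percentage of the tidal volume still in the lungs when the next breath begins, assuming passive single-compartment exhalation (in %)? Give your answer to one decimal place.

R = (PIP − Pplat)/V̇ = (14.0 − 9.0) / 1.0667 = 5.0/1.0667 = 4.687 cmH2O·s/L.
C = Vt/(Pplat − PEEP) = 415.0 / (9.0 − 3) = 415.0/6.0 = 69.167 mL/cmH2O.
τ = R × C = 4.687 × 0.06917 L/cmH2O = 0.3242 s.
Fraction remaining at end-expiration = e^(−Te/τ) = e^(−0.50/0.3242) = 0.2139 → 21.39%.

21.4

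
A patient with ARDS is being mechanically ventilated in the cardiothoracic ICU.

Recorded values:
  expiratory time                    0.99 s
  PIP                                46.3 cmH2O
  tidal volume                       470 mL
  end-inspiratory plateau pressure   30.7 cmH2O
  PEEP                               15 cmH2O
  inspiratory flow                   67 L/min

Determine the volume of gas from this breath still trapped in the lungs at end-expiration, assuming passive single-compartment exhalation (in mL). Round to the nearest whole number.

Flow: 67 L/min ÷ 60 = 1.1167 L/s.
R = (PIP − Pplat)/V̇ = (46.3 − 30.7) / 1.1167 = 15.6/1.1167 = 13.97 cmH2O·s/L.
C = Vt/(Pplat − PEEP) = 470.0 / (30.7 − 15) = 470.0/15.7 = 29.936 mL/cmH2O.
τ = R × C = 13.97 × 0.02994 L/cmH2O = 0.4183 s.
Fraction remaining = e^(−Te/τ) = e^(−0.99/0.4183) = 0.09379.
Trapped volume = 470.0 × 0.09379 = 44.081 mL.

44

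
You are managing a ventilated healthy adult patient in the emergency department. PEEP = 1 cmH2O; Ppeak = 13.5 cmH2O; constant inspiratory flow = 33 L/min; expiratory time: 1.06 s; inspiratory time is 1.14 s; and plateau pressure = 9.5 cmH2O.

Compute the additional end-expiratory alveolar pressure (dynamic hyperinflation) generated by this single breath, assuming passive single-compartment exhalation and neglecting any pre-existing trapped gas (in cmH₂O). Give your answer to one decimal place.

1.2

Flow: 33 L/min ÷ 60 = 0.55 L/s.
Vt = flow × Ti = 0.55 L/s × 1.14 s × 1000 mL/L = 627.0 mL.
R = (PIP − Pplat)/V̇ = (13.5 − 9.5) / 0.55 = 4.0/0.55 = 7.273 cmH2O·s/L.
C = Vt/(Pplat − PEEP) = 627.0 / (9.5 − 1) = 627.0/8.5 = 73.765 mL/cmH2O.
τ = R × C = 7.273 × 0.07377 L/cmH2O = 0.5365 s.
Fraction remaining = e^(−Te/τ) = e^(−1.06/0.5365) = 0.1387; trapped volume = 627.0 × 0.1387 = 86.965 mL.
Additional alveolar pressure from trapping ≈ V_trapped / C = 86.965 / 73.765 = 1.179 cmH2O.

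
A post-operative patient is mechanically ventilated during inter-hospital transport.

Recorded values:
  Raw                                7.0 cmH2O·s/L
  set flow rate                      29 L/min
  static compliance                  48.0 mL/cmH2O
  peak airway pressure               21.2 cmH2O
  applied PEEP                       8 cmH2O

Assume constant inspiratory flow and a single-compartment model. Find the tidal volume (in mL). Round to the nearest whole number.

471

Flow: 29 L/min ÷ 60 = 0.4833 L/s.
Equation of motion (constant flow): PIP = Vt/C + R·V̇ + PEEP.
Vt/C = PIP − R·V̇ − PEEP = 21.2 − 3.383 − 8 = 9.817 cmH2O.
Vt = C × 9.817 = 48.0 × 9.817 = 471.22 mL.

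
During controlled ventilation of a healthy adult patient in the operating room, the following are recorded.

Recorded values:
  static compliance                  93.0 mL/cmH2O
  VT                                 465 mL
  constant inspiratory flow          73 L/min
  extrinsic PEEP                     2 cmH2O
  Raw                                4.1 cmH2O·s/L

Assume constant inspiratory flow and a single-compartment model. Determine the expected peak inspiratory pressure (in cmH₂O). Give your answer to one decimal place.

Flow: 73 L/min ÷ 60 = 1.2167 L/s.
Equation of motion (constant flow): PIP = Vt/C + R·V̇ + PEEP.
PIP = 465/93.0 + 4.1×1.2167 + 2 = 5.0 + 4.988 + 2 = 11.988 cmH2O.

12.0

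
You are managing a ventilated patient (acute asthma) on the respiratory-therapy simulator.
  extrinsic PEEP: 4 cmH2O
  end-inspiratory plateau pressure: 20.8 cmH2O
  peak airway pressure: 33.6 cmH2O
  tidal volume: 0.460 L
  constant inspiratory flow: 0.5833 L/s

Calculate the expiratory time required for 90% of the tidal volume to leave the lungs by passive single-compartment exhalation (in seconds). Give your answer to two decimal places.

1.38

R = (PIP − Pplat)/V̇ = (33.6 − 20.8) / 0.5833 = 12.8/0.5833 = 21.944 cmH2O·s/L.
C = Vt/(Pplat − PEEP) = 460.0 / (20.8 − 4) = 460.0/16.8 = 27.381 mL/cmH2O.
τ = R × C = 21.944 × 0.02738 L/cmH2O = 0.6008 s.
t = −τ·ln(1 − 0.90) = −0.6008·ln(0.1) = 1.383 s.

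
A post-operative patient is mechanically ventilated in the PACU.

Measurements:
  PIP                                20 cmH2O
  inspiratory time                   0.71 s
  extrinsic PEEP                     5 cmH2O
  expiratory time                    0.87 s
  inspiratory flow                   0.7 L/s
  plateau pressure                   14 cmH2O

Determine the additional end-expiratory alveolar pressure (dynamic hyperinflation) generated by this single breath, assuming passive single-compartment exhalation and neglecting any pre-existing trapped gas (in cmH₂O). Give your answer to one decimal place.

Vt = flow × Ti = 0.7 L/s × 0.71 s × 1000 mL/L = 497.0 mL.
R = (PIP − Pplat)/V̇ = (20 − 14) / 0.7 = 6.0/0.7 = 8.571 cmH2O·s/L.
C = Vt/(Pplat − PEEP) = 497.0 / (14 − 5) = 497.0/9.0 = 55.222 mL/cmH2O.
τ = R × C = 8.571 × 0.05522 L/cmH2O = 0.4733 s.
Fraction remaining = e^(−Te/τ) = e^(−0.87/0.4733) = 0.1591; trapped volume = 497.0 × 0.1591 = 79.073 mL.
Additional alveolar pressure from trapping ≈ V_trapped / C = 79.073 / 55.222 = 1.432 cmH2O.

1.4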